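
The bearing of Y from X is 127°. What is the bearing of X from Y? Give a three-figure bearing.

307°

Back-bearing = 127° + 180° = 307°.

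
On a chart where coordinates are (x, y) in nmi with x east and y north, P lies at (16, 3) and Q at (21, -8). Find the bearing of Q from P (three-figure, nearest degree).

156°

Δeast = 21 − 16 = 5.00; Δnorth = -8 − 3 = -11.00.
Bearing = atan2(Δeast, Δnorth) mod 360° = 155.56° ≈ 156°.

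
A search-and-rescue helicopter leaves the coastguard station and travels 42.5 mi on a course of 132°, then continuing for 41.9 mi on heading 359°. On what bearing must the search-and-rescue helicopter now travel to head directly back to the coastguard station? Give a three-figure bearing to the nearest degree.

246°

Leg 1 (132°, 42.5 mi): east 42.5 sin 132° = 31.58, north 42.5 cos 132° = -28.44
Leg 2 (359°, 41.9 mi): east 41.9 sin 359° = -0.73, north 41.9 cos 359° = 41.89
Net displacement: 30.85 east, 13.46 north. Direction back to start is (-30.85, -13.46): bearing = atan2(-30.85, -13.46) mod 360° = 246.44° ≈ 246°.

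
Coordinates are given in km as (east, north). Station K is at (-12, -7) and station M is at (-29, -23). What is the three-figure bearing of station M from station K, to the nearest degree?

227°

Δeast = -29 − -12 = -17.00; Δnorth = -23 − -7 = -16.00.
Bearing = atan2(Δeast, Δnorth) mod 360° = 226.74° ≈ 227°.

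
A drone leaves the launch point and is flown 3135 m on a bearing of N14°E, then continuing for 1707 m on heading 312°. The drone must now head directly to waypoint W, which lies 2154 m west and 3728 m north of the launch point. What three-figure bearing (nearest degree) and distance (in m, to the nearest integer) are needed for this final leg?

254°, 1706 m

Leg 1 (N14°E, 3135 m): east 3135 sin 14° = 758.43, north 3135 cos 14° = 3041.88
Leg 2 (312°, 1707 m): east 1707 sin 312° = -1268.55, north 1707 cos 312° = 1142.21
Current position: (-510.12, 4184.08). Target: (-2154, 3728). Remaining: Δeast = -1643.88, Δnorth = -456.08.
Bearing = atan2(-1643.88, -456.08) mod 360° = 254.49°; distance = √((-1643.88)² + (-456.08)²) = 1705.973 m.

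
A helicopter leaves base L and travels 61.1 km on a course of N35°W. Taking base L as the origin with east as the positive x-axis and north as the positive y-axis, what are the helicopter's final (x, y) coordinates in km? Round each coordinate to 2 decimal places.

Leg 1 (N35°W, 61.1 km): east 61.1 sin 325° = -35.05, north 61.1 cos 325° = 50.05
Summing: -35.05 km east, 50.05 km north → (-35.05, 50.05).

(-35.05, 50.05)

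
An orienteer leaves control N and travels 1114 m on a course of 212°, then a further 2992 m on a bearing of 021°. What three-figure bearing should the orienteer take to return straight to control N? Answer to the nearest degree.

Leg 1 (212°, 1114 m): east 1114 sin 212° = -590.33, north 1114 cos 212° = -944.73
Leg 2 (021°, 2992 m): east 2992 sin 21° = 1072.24, north 2992 cos 21° = 2793.27
Net displacement: 481.91 east, 1848.55 north. Direction back to start is (-481.91, -1848.55): bearing = atan2(-481.91, -1848.55) mod 360° = 194.61° ≈ 195°.

195°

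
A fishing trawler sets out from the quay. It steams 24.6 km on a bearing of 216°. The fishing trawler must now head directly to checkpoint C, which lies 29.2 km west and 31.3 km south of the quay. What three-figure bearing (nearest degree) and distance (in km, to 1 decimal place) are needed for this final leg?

232°, 18.6 km

Leg 1 (216°, 24.6 km): east 24.6 sin 216° = -14.46, north 24.6 cos 216° = -19.90
Current position: (-14.46, -19.90). Target: (-29.2, -31.3). Remaining: Δeast = -14.74, Δnorth = -11.40.
Bearing = atan2(-14.74, -11.40) mod 360° = 232.29°; distance = √((-14.74)² + (-11.40)²) = 18.633 km.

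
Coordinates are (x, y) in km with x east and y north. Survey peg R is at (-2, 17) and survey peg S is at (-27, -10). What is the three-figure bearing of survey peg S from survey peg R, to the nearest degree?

Δeast = -27 − -2 = -25.00; Δnorth = -10 − 17 = -27.00.
Bearing = atan2(Δeast, Δnorth) mod 360° = 222.80° ≈ 223°.

223°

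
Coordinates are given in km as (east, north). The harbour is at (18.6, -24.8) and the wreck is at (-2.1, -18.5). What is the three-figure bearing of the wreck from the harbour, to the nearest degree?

Δeast = -2.1 − 18.6 = -20.70; Δnorth = -18.5 − -24.8 = 6.30.
Bearing = atan2(Δeast, Δnorth) mod 360° = 286.93° ≈ 287°.

287°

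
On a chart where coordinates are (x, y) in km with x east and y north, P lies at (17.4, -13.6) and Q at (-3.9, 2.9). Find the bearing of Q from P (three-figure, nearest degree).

308°

Δeast = -3.9 − 17.4 = -21.30; Δnorth = 2.9 − -13.6 = 16.50.
Bearing = atan2(Δeast, Δnorth) mod 360° = 307.76° ≈ 308°.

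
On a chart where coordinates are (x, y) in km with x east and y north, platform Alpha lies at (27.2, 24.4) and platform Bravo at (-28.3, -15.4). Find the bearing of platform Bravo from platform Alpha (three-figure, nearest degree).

234°

Δeast = -28.3 − 27.2 = -55.50; Δnorth = -15.4 − 24.4 = -39.80.
Bearing = atan2(Δeast, Δnorth) mod 360° = 234.36° ≈ 234°.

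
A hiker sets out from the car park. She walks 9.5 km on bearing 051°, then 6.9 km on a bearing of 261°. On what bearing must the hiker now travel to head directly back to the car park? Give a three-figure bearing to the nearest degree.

187°

Leg 1 (051°, 9.5 km): east 9.5 sin 51° = 7.38, north 9.5 cos 51° = 5.98
Leg 2 (261°, 6.9 km): east 6.9 sin 261° = -6.82, north 6.9 cos 261° = -1.08
Net displacement: 0.57 east, 4.90 north. Direction back to start is (-0.57, -4.90): bearing = atan2(-0.57, -4.90) mod 360° = 186.61° ≈ 187°.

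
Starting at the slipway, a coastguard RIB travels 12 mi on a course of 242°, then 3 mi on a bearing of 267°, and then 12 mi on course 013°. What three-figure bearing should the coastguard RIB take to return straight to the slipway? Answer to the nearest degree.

118°

Leg 1 (242°, 12 mi): east 12 sin 242° = -10.60, north 12 cos 242° = -5.63
Leg 2 (267°, 3 mi): east 3 sin 267° = -3.00, north 3 cos 267° = -0.16
Leg 3 (013°, 12 mi): east 12 sin 13° = 2.70, north 12 cos 13° = 11.69
Net displacement: -10.89 east, 5.90 north. Direction back to start is (10.89, -5.90): bearing = atan2(10.89, -5.90) mod 360° = 118.45° ≈ 118°.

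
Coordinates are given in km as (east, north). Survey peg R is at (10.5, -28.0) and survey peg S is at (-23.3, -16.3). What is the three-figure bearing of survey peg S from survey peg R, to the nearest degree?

289°

Δeast = -23.3 − 10.5 = -33.80; Δnorth = -16.3 − -28.0 = 11.70.
Bearing = atan2(Δeast, Δnorth) mod 360° = 289.09° ≈ 289°.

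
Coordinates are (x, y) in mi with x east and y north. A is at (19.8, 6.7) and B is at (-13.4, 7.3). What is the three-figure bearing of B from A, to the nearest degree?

Δeast = -13.4 − 19.8 = -33.20; Δnorth = 7.3 − 6.7 = 0.60.
Bearing = atan2(Δeast, Δnorth) mod 360° = 271.04° ≈ 271°.

271°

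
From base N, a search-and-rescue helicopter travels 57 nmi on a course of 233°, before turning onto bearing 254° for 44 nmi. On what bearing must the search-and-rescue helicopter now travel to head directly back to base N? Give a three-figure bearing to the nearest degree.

062°

Leg 1 (233°, 57 nmi): east 57 sin 233° = -45.52, north 57 cos 233° = -34.30
Leg 2 (254°, 44 nmi): east 44 sin 254° = -42.30, north 44 cos 254° = -12.13
Net displacement: -87.82 east, -46.43 north. Direction back to start is (87.82, 46.43): bearing = atan2(87.82, 46.43) mod 360° = 62.13° ≈ 062°.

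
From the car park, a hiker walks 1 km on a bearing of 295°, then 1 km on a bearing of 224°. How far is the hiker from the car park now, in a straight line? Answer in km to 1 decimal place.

1.6 km

Leg 1 (295°, 1 km): east 1 sin 295° = -0.91, north 1 cos 295° = 0.42
Leg 2 (224°, 1 km): east 1 sin 224° = -0.69, north 1 cos 224° = -0.72
Net: -1.60 east, -0.30 north. Distance = √((-1.60)² + (-0.30)²) = 1.628 km.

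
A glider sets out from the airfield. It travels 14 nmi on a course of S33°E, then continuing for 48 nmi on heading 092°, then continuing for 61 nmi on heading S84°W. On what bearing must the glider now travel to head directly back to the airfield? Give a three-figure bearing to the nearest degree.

Leg 1 (S33°E, 14 nmi): east 14 sin 147° = 7.62, north 14 cos 147° = -11.74
Leg 2 (092°, 48 nmi): east 48 sin 92° = 47.97, north 48 cos 92° = -1.68
Leg 3 (S84°W, 61 nmi): east 61 sin 264° = -60.67, north 61 cos 264° = -6.38
Net displacement: -5.07 east, -19.79 north. Direction back to start is (5.07, 19.79): bearing = atan2(5.07, 19.79) mod 360° = 14.37° ≈ 014°.

014°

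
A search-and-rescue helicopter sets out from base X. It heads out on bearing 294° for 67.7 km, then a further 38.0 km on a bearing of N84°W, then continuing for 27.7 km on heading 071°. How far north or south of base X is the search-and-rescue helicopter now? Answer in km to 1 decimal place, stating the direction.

40.5 km north

Leg 1 (294°, 67.7 km): east 67.7 sin 294° = -61.85, north 67.7 cos 294° = 27.54
Leg 2 (N84°W, 38.0 km): east 38.0 sin 276° = -37.79, north 38.0 cos 276° = 3.97
Leg 3 (071°, 27.7 km): east 27.7 sin 71° = 26.19, north 27.7 cos 71° = 9.02
Net north component: 40.53 km.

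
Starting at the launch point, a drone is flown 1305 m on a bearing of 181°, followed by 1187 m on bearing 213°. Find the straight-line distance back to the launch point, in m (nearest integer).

2396 m

Leg 1 (181°, 1305 m): east 1305 sin 181° = -22.78, north 1305 cos 181° = -1304.80
Leg 2 (213°, 1187 m): east 1187 sin 213° = -646.49, north 1187 cos 213° = -995.50
Net: -669.26 east, -2300.30 north. Distance = √((-669.26)² + (-2300.30)²) = 2395.685 m.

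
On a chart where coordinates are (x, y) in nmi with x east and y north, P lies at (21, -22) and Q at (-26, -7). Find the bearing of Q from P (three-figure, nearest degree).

288°

Δeast = -26 − 21 = -47.00; Δnorth = -7 − -22 = 15.00.
Bearing = atan2(Δeast, Δnorth) mod 360° = 287.70° ≈ 288°.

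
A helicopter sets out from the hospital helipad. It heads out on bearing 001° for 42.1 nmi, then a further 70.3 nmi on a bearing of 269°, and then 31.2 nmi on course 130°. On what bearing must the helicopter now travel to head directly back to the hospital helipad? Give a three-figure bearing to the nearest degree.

115°

Leg 1 (001°, 42.1 nmi): east 42.1 sin 1° = 0.73, north 42.1 cos 1° = 42.09
Leg 2 (269°, 70.3 nmi): east 70.3 sin 269° = -70.29, north 70.3 cos 269° = -1.23
Leg 3 (130°, 31.2 nmi): east 31.2 sin 130° = 23.90, north 31.2 cos 130° = -20.05
Net displacement: -45.65 east, 20.81 north. Direction back to start is (45.65, -20.81): bearing = atan2(45.65, -20.81) mod 360° = 114.51° ≈ 115°.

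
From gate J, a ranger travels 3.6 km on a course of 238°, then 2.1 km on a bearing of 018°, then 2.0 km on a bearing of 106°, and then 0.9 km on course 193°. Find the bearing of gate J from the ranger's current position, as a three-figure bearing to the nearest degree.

027°

Leg 1 (238°, 3.6 km): east 3.6 sin 238° = -3.05, north 3.6 cos 238° = -1.91
Leg 2 (018°, 2.1 km): east 2.1 sin 18° = 0.65, north 2.1 cos 18° = 2.00
Leg 3 (106°, 2.0 km): east 2.0 sin 106° = 1.92, north 2.0 cos 106° = -0.55
Leg 4 (193°, 0.9 km): east 0.9 sin 193° = -0.20, north 0.9 cos 193° = -0.88
Net displacement: -0.68 east, -1.34 north. Direction back to start is (0.68, 1.34): bearing = atan2(0.68, 1.34) mod 360° = 27.06° ≈ 027°.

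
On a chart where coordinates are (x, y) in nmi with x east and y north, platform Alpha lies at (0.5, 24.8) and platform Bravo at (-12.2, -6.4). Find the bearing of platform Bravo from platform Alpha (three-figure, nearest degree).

202°

Δeast = -12.2 − 0.5 = -12.70; Δnorth = -6.4 − 24.8 = -31.20.
Bearing = atan2(Δeast, Δnorth) mod 360° = 202.15° ≈ 202°.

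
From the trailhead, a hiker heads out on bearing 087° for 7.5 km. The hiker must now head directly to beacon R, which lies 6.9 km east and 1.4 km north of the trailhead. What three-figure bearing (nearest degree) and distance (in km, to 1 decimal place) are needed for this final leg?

Leg 1 (087°, 7.5 km): east 7.5 sin 87° = 7.49, north 7.5 cos 87° = 0.39
Current position: (7.49, 0.39). Target: (6.9, 1.4). Remaining: Δeast = -0.59, Δnorth = 1.01.
Bearing = atan2(-0.59, 1.01) mod 360° = 329.66°; distance = √((-0.59)² + (1.01)²) = 1.167 km.

330°, 1.2 km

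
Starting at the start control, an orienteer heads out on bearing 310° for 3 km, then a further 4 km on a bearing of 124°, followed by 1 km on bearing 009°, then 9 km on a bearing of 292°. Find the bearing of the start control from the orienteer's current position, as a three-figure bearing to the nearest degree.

Leg 1 (310°, 3 km): east 3 sin 310° = -2.30, north 3 cos 310° = 1.93
Leg 2 (124°, 4 km): east 4 sin 124° = 3.32, north 4 cos 124° = -2.24
Leg 3 (009°, 1 km): east 1 sin 9° = 0.16, north 1 cos 9° = 0.99
Leg 4 (292°, 9 km): east 9 sin 292° = -8.34, north 9 cos 292° = 3.37
Net displacement: -7.17 east, 4.05 north. Direction back to start is (7.17, -4.05): bearing = atan2(7.17, -4.05) mod 360° = 119.46° ≈ 119°.

119°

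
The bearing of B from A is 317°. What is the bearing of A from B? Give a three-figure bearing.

137°

Back-bearing = 317° − 180° = 137°.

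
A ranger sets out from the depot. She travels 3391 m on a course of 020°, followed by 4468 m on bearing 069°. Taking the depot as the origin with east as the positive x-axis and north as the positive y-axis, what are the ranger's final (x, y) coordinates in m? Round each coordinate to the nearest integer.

Leg 1 (020°, 3391 m): east 3391 sin 20° = 1159.79, north 3391 cos 20° = 3186.50
Leg 2 (069°, 4468 m): east 4468 sin 69° = 4171.24, north 4468 cos 69° = 1601.19
Summing: 5331.03 m east, 4787.69 m north → (5331, 4788).

(5331, 4788)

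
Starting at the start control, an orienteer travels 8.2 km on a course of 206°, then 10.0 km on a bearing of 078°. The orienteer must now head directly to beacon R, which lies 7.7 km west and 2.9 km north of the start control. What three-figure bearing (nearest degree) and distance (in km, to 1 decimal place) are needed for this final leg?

Leg 1 (206°, 8.2 km): east 8.2 sin 206° = -3.59, north 8.2 cos 206° = -7.37
Leg 2 (078°, 10.0 km): east 10.0 sin 78° = 9.78, north 10.0 cos 78° = 2.08
Current position: (6.19, -5.29). Target: (-7.7, 2.9). Remaining: Δeast = -13.89, Δnorth = 8.19.
Bearing = atan2(-13.89, 8.19) mod 360° = 300.53°; distance = √((-13.89)² + (8.19)²) = 16.123 km.

301°, 16.1 km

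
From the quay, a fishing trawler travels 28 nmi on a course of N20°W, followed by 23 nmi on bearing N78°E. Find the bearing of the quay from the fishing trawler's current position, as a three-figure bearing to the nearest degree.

Leg 1 (N20°W, 28 nmi): east 28 sin 340° = -9.58, north 28 cos 340° = 26.31
Leg 2 (N78°E, 23 nmi): east 23 sin 78° = 22.50, north 23 cos 78° = 4.78
Net displacement: 12.92 east, 31.09 north. Direction back to start is (-12.92, -31.09): bearing = atan2(-12.92, -31.09) mod 360° = 202.57° ≈ 203°.

203°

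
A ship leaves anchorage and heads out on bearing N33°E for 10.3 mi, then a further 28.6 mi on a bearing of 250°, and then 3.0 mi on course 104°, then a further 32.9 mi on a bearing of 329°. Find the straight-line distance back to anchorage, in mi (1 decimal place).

44.0 mi

Leg 1 (N33°E, 10.3 mi): east 10.3 sin 33° = 5.61, north 10.3 cos 33° = 8.64
Leg 2 (250°, 28.6 mi): east 28.6 sin 250° = -26.88, north 28.6 cos 250° = -9.78
Leg 3 (104°, 3.0 mi): east 3.0 sin 104° = 2.91, north 3.0 cos 104° = -0.73
Leg 4 (329°, 32.9 mi): east 32.9 sin 329° = -16.94, north 32.9 cos 329° = 28.20
Net: -35.30 east, 26.33 north. Distance = √((-35.30)² + (26.33)²) = 44.039 mi.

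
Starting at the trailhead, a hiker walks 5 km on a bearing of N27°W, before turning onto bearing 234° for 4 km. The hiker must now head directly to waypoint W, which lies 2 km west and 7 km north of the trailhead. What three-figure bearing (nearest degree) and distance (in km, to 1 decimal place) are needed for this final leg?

036°, 6.0 km

Leg 1 (N27°W, 5 km): east 5 sin 333° = -2.27, north 5 cos 333° = 4.46
Leg 2 (234°, 4 km): east 4 sin 234° = -3.24, north 4 cos 234° = -2.35
Current position: (-5.51, 2.10). Target: (-2, 7). Remaining: Δeast = 3.51, Δnorth = 4.90.
Bearing = atan2(3.51, 4.90) mod 360° = 35.61°; distance = √((3.51)² + (4.90)²) = 6.022 km.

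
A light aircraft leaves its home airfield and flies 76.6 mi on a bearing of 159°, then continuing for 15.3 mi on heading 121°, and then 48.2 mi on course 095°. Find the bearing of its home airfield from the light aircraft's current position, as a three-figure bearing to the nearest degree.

313°

Leg 1 (159°, 76.6 mi): east 76.6 sin 159° = 27.45, north 76.6 cos 159° = -71.51
Leg 2 (121°, 15.3 mi): east 15.3 sin 121° = 13.11, north 15.3 cos 121° = -7.88
Leg 3 (095°, 48.2 mi): east 48.2 sin 95° = 48.02, north 48.2 cos 95° = -4.20
Net displacement: 88.58 east, -83.59 north. Direction back to start is (-88.58, 83.59): bearing = atan2(-88.58, 83.59) mod 360° = 313.34° ≈ 313°.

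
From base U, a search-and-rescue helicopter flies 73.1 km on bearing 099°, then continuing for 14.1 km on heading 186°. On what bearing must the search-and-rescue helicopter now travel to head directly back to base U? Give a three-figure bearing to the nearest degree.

290°

Leg 1 (099°, 73.1 km): east 73.1 sin 99° = 72.20, north 73.1 cos 99° = -11.44
Leg 2 (186°, 14.1 km): east 14.1 sin 186° = -1.47, north 14.1 cos 186° = -14.02
Net displacement: 70.73 east, -25.46 north. Direction back to start is (-70.73, 25.46): bearing = atan2(-70.73, 25.46) mod 360° = 289.80° ≈ 290°.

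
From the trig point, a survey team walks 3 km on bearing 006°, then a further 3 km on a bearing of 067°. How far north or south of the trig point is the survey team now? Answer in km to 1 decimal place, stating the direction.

Leg 1 (006°, 3 km): east 3 sin 6° = 0.31, north 3 cos 6° = 2.98
Leg 2 (067°, 3 km): east 3 sin 67° = 2.76, north 3 cos 67° = 1.17
Net north component: 4.16 km.

4.2 km north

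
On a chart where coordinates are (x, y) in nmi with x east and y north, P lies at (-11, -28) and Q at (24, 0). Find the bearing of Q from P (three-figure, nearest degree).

051°

Δeast = 24 − -11 = 35.00; Δnorth = 0 − -28 = 28.00.
Bearing = atan2(Δeast, Δnorth) mod 360° = 51.34° ≈ 051°.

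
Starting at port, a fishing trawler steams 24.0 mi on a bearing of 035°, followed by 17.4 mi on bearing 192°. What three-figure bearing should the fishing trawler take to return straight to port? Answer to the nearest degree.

255°

Leg 1 (035°, 24.0 mi): east 24.0 sin 35° = 13.77, north 24.0 cos 35° = 19.66
Leg 2 (192°, 17.4 mi): east 17.4 sin 192° = -3.62, north 17.4 cos 192° = -17.02
Net displacement: 10.15 east, 2.64 north. Direction back to start is (-10.15, -2.64): bearing = atan2(-10.15, -2.64) mod 360° = 255.42° ≈ 255°.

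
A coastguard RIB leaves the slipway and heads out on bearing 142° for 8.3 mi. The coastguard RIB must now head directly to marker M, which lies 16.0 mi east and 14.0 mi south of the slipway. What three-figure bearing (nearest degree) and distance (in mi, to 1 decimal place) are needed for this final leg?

Leg 1 (142°, 8.3 mi): east 8.3 sin 142° = 5.11, north 8.3 cos 142° = -6.54
Current position: (5.11, -6.54). Target: (16.0, -14.0). Remaining: Δeast = 10.89, Δnorth = -7.46.
Bearing = atan2(10.89, -7.46) mod 360° = 124.41°; distance = √((10.89)² + (-7.46)²) = 13.200 mi.

124°, 13.2 mi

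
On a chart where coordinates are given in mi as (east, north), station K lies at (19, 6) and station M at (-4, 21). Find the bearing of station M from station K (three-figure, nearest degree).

Δeast = -4 − 19 = -23.00; Δnorth = 21 − 6 = 15.00.
Bearing = atan2(Δeast, Δnorth) mod 360° = 303.11° ≈ 303°.

303°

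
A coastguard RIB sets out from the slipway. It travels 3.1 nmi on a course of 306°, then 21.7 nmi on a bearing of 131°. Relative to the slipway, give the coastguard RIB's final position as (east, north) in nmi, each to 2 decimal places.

Leg 1 (306°, 3.1 nmi): east 3.1 sin 306° = -2.51, north 3.1 cos 306° = 1.82
Leg 2 (131°, 21.7 nmi): east 21.7 sin 131° = 16.38, north 21.7 cos 131° = -14.24
Summing: 13.87 nmi east, -12.41 nmi north → (13.87, -12.41).

(13.87, -12.41)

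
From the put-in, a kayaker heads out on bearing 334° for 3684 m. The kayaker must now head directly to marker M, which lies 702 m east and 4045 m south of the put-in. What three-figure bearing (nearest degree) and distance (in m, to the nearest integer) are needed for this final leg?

Leg 1 (334°, 3684 m): east 3684 sin 334° = -1614.96, north 3684 cos 334° = 3311.16
Current position: (-1614.96, 3311.16). Target: (702, -4045). Remaining: Δeast = 2316.96, Δnorth = -7356.16.
Bearing = atan2(2316.96, -7356.16) mod 360° = 162.52°; distance = √((2316.96)² + (-7356.16)²) = 7712.415 m.

163°, 7712 m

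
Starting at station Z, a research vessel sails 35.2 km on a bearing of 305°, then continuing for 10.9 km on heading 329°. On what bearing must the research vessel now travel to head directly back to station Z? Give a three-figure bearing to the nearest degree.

Leg 1 (305°, 35.2 km): east 35.2 sin 305° = -28.83, north 35.2 cos 305° = 20.19
Leg 2 (329°, 10.9 km): east 10.9 sin 329° = -5.61, north 10.9 cos 329° = 9.34
Net displacement: -34.45 east, 29.53 north. Direction back to start is (34.45, -29.53): bearing = atan2(34.45, -29.53) mod 360° = 130.61° ≈ 131°.

131°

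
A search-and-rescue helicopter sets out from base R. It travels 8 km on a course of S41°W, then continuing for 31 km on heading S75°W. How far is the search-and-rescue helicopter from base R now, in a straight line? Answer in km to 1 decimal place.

Leg 1 (S41°W, 8 km): east 8 sin 221° = -5.25, north 8 cos 221° = -6.04
Leg 2 (S75°W, 31 km): east 31 sin 255° = -29.94, north 31 cos 255° = -8.02
Net: -35.19 east, -14.06 north. Distance = √((-35.19)² + (-14.06)²) = 37.897 km.

37.9 km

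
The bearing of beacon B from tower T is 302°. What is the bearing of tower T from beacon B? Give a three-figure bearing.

Back-bearing = 302° − 180° = 122°.

122°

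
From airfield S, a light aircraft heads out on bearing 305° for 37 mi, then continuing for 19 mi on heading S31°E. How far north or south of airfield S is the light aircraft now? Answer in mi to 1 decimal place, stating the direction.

Leg 1 (305°, 37 mi): east 37 sin 305° = -30.31, north 37 cos 305° = 21.22
Leg 2 (S31°E, 19 mi): east 19 sin 149° = 9.79, north 19 cos 149° = -16.29
Net north component: 4.94 mi.

4.9 mi north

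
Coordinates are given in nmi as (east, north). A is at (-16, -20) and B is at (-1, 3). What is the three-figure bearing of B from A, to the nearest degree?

Δeast = -1 − -16 = 15.00; Δnorth = 3 − -20 = 23.00.
Bearing = atan2(Δeast, Δnorth) mod 360° = 33.11° ≈ 033°.

033°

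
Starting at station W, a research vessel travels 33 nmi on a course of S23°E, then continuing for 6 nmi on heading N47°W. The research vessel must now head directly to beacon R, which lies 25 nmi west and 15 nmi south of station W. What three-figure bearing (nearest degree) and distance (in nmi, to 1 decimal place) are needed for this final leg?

289°, 35.4 nmi

Leg 1 (S23°E, 33 nmi): east 33 sin 157° = 12.89, north 33 cos 157° = -30.38
Leg 2 (N47°W, 6 nmi): east 6 sin 313° = -4.39, north 6 cos 313° = 4.09
Current position: (8.51, -26.28). Target: (-25, -15). Remaining: Δeast = -33.51, Δnorth = 11.28.
Bearing = atan2(-33.51, 11.28) mod 360° = 288.61°; distance = √((-33.51)² + (11.28)²) = 35.355 nmi.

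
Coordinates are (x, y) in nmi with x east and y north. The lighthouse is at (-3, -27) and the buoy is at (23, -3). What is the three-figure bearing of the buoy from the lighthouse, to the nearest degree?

Δeast = 23 − -3 = 26.00; Δnorth = -3 − -27 = 24.00.
Bearing = atan2(Δeast, Δnorth) mod 360° = 47.29° ≈ 047°.

047°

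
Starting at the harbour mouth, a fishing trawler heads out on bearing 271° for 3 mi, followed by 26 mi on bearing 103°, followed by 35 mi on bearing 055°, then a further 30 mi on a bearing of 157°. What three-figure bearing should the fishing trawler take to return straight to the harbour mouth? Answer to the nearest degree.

282°

Leg 1 (271°, 3 mi): east 3 sin 271° = -3.00, north 3 cos 271° = 0.05
Leg 2 (103°, 26 mi): east 26 sin 103° = 25.33, north 26 cos 103° = -5.85
Leg 3 (055°, 35 mi): east 35 sin 55° = 28.67, north 35 cos 55° = 20.08
Leg 4 (157°, 30 mi): east 30 sin 157° = 11.72, north 30 cos 157° = -27.62
Net displacement: 62.73 east, -13.34 north. Direction back to start is (-62.73, 13.34): bearing = atan2(-62.73, 13.34) mod 360° = 282.00° ≈ 282°.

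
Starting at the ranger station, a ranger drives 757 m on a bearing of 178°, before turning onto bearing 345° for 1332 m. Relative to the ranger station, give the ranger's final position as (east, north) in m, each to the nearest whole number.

Leg 1 (178°, 757 m): east 757 sin 178° = 26.42, north 757 cos 178° = -756.54
Leg 2 (345°, 1332 m): east 1332 sin 345° = -344.75, north 1332 cos 345° = 1286.61
Summing: -318.33 m east, 530.07 m north → (-318, 530).

(-318, 530)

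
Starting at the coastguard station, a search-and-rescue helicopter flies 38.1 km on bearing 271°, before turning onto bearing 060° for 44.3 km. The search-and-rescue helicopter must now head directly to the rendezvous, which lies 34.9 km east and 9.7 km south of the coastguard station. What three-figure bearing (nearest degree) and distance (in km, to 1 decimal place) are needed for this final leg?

Leg 1 (271°, 38.1 km): east 38.1 sin 271° = -38.09, north 38.1 cos 271° = 0.66
Leg 2 (060°, 44.3 km): east 44.3 sin 60° = 38.36, north 44.3 cos 60° = 22.15
Current position: (0.27, 22.81). Target: (34.9, -9.7). Remaining: Δeast = 34.63, Δnorth = -32.51.
Bearing = atan2(34.63, -32.51) mod 360° = 133.20°; distance = √((34.63)² + (-32.51)²) = 47.502 km.

133°, 47.5 km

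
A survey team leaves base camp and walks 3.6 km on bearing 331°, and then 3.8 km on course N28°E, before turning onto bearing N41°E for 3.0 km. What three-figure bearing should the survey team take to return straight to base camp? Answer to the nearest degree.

193°

Leg 1 (331°, 3.6 km): east 3.6 sin 331° = -1.75, north 3.6 cos 331° = 3.15
Leg 2 (N28°E, 3.8 km): east 3.8 sin 28° = 1.78, north 3.8 cos 28° = 3.36
Leg 3 (N41°E, 3.0 km): east 3.0 sin 41° = 1.97, north 3.0 cos 41° = 2.26
Net displacement: 2.01 east, 8.77 north. Direction back to start is (-2.01, -8.77): bearing = atan2(-2.01, -8.77) mod 360° = 192.89° ≈ 193°.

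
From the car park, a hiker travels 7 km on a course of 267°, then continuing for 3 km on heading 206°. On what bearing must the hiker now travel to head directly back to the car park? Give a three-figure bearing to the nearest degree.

070°

Leg 1 (267°, 7 km): east 7 sin 267° = -6.99, north 7 cos 267° = -0.37
Leg 2 (206°, 3 km): east 3 sin 206° = -1.32, north 3 cos 206° = -2.70
Net displacement: -8.31 east, -3.06 north. Direction back to start is (8.31, 3.06): bearing = atan2(8.31, 3.06) mod 360° = 69.76° ≈ 070°.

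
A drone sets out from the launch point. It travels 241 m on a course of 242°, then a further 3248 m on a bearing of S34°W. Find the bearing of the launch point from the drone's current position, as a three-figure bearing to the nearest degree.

Leg 1 (242°, 241 m): east 241 sin 242° = -212.79, north 241 cos 242° = -113.14
Leg 2 (S34°W, 3248 m): east 3248 sin 214° = -1816.26, north 3248 cos 214° = -2692.71
Net displacement: -2029.05 east, -2805.86 north. Direction back to start is (2029.05, 2805.86): bearing = atan2(2029.05, 2805.86) mod 360° = 35.87° ≈ 036°.

036°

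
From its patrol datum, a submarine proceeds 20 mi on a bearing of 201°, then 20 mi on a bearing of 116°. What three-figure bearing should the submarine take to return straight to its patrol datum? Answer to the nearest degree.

338°

Leg 1 (201°, 20 mi): east 20 sin 201° = -7.17, north 20 cos 201° = -18.67
Leg 2 (116°, 20 mi): east 20 sin 116° = 17.98, north 20 cos 116° = -8.77
Net displacement: 10.81 east, -27.44 north. Direction back to start is (-10.81, 27.44): bearing = atan2(-10.81, 27.44) mod 360° = 338.50° ≈ 338°.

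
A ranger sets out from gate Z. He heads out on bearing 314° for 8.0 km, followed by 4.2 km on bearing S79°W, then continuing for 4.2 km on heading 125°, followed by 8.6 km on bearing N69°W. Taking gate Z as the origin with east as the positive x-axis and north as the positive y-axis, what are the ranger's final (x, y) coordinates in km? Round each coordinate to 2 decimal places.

Leg 1 (314°, 8.0 km): east 8.0 sin 314° = -5.75, north 8.0 cos 314° = 5.56
Leg 2 (S79°W, 4.2 km): east 4.2 sin 259° = -4.12, north 4.2 cos 259° = -0.80
Leg 3 (125°, 4.2 km): east 4.2 sin 125° = 3.44, north 4.2 cos 125° = -2.41
Leg 4 (N69°W, 8.6 km): east 8.6 sin 291° = -8.03, north 8.6 cos 291° = 3.08
Summing: -14.47 km east, 5.43 km north → (-14.47, 5.43).

(-14.47, 5.43)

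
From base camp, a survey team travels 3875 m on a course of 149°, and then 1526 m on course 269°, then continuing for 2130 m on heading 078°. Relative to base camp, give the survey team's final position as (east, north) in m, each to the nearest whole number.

(2553, -2905)

Leg 1 (149°, 3875 m): east 3875 sin 149° = 1995.77, north 3875 cos 149° = -3321.52
Leg 2 (269°, 1526 m): east 1526 sin 269° = -1525.77, north 1526 cos 269° = -26.63
Leg 3 (078°, 2130 m): east 2130 sin 78° = 2083.45, north 2130 cos 78° = 442.85
Summing: 2553.46 m east, -2905.30 m north → (2553, -2905).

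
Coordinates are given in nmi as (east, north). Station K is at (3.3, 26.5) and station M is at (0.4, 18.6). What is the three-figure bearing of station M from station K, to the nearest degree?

200°

Δeast = 0.4 − 3.3 = -2.90; Δnorth = 18.6 − 26.5 = -7.90.
Bearing = atan2(Δeast, Δnorth) mod 360° = 200.16° ≈ 200°.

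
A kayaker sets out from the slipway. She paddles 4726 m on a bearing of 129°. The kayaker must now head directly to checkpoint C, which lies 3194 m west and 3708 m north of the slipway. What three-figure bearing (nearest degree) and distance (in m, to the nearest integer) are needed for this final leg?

314°, 9581 m

Leg 1 (129°, 4726 m): east 4726 sin 129° = 3672.79, north 4726 cos 129° = -2974.17
Current position: (3672.79, -2974.17). Target: (-3194, 3708). Remaining: Δeast = -6866.79, Δnorth = 6682.17.
Bearing = atan2(-6866.79, 6682.17) mod 360° = 314.22°; distance = √((-6866.79)² + (6682.17)²) = 9581.451 m.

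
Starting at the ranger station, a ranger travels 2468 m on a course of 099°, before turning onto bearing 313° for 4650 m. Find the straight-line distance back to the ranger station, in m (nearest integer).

Leg 1 (099°, 2468 m): east 2468 sin 99° = 2437.61, north 2468 cos 99° = -386.08
Leg 2 (313°, 4650 m): east 4650 sin 313° = -3400.79, north 4650 cos 313° = 3171.29
Net: -963.18 east, 2785.21 north. Distance = √((-963.18)² + (2785.21)²) = 2947.053 m.

2947 m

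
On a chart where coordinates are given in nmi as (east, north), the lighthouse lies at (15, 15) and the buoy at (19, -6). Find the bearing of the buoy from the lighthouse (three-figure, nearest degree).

Δeast = 19 − 15 = 4.00; Δnorth = -6 − 15 = -21.00.
Bearing = atan2(Δeast, Δnorth) mod 360° = 169.22° ≈ 169°.

169°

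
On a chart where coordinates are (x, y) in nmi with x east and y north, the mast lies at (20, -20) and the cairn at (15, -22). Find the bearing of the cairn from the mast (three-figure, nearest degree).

Δeast = 15 − 20 = -5.00; Δnorth = -22 − -20 = -2.00.
Bearing = atan2(Δeast, Δnorth) mod 360° = 248.20° ≈ 248°.

248°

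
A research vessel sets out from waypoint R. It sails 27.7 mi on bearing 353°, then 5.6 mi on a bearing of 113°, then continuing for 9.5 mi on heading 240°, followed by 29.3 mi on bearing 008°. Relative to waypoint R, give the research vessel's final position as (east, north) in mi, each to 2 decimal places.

(-2.37, 49.57)

Leg 1 (353°, 27.7 mi): east 27.7 sin 353° = -3.38, north 27.7 cos 353° = 27.49
Leg 2 (113°, 5.6 mi): east 5.6 sin 113° = 5.15, north 5.6 cos 113° = -2.19
Leg 3 (240°, 9.5 mi): east 9.5 sin 240° = -8.23, north 9.5 cos 240° = -4.75
Leg 4 (008°, 29.3 mi): east 29.3 sin 8° = 4.08, north 29.3 cos 8° = 29.01
Summing: -2.37 mi east, 49.57 mi north → (-2.37, 49.57).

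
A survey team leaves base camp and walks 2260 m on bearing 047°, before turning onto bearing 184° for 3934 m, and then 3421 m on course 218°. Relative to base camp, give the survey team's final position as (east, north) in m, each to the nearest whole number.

(-728, -5079)

Leg 1 (047°, 2260 m): east 2260 sin 47° = 1652.86, north 2260 cos 47° = 1541.32
Leg 2 (184°, 3934 m): east 3934 sin 184° = -274.42, north 3934 cos 184° = -3924.42
Leg 3 (218°, 3421 m): east 3421 sin 218° = -2106.18, north 3421 cos 218° = -2695.78
Summing: -727.74 m east, -5078.89 m north → (-728, -5079).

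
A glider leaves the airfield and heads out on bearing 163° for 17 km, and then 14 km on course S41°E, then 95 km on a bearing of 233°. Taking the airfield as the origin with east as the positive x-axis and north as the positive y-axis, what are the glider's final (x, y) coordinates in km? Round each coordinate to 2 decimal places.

Leg 1 (163°, 17 km): east 17 sin 163° = 4.97, north 17 cos 163° = -16.26
Leg 2 (S41°E, 14 km): east 14 sin 139° = 9.18, north 14 cos 139° = -10.57
Leg 3 (233°, 95 km): east 95 sin 233° = -75.87, north 95 cos 233° = -57.17
Summing: -61.72 km east, -84.00 km north → (-61.72, -84.00).

(-61.72, -84.00)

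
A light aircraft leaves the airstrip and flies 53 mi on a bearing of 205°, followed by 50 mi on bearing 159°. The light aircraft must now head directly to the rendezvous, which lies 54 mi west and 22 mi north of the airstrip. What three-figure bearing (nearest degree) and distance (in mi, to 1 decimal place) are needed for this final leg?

Leg 1 (205°, 53 mi): east 53 sin 205° = -22.40, north 53 cos 205° = -48.03
Leg 2 (159°, 50 mi): east 50 sin 159° = 17.92, north 50 cos 159° = -46.68
Current position: (-4.48, -94.71). Target: (-54, 22). Remaining: Δeast = -49.52, Δnorth = 116.71.
Bearing = atan2(-49.52, 116.71) mod 360° = 337.01°; distance = √((-49.52)² + (116.71)²) = 126.784 mi.

337°, 126.8 mi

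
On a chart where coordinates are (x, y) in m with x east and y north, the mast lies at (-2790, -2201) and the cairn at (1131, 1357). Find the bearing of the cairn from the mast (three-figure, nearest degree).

048°

Δeast = 1131 − -2790 = 3921.00; Δnorth = 1357 − -2201 = 3558.00.
Bearing = atan2(Δeast, Δnorth) mod 360° = 47.78° ≈ 048°.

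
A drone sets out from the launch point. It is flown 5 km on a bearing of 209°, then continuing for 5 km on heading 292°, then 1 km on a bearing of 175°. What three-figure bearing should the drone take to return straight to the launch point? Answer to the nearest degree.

Leg 1 (209°, 5 km): east 5 sin 209° = -2.42, north 5 cos 209° = -4.37
Leg 2 (292°, 5 km): east 5 sin 292° = -4.64, north 5 cos 292° = 1.87
Leg 3 (175°, 1 km): east 1 sin 175° = 0.09, north 1 cos 175° = -1.00
Net displacement: -6.97 east, -3.50 north. Direction back to start is (6.97, 3.50): bearing = atan2(6.97, 3.50) mod 360° = 63.37° ≈ 063°.

063°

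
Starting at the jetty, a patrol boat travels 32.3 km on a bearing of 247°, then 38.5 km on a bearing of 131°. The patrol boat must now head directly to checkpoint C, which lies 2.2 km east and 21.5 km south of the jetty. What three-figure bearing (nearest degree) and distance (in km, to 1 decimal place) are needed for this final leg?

Leg 1 (247°, 32.3 km): east 32.3 sin 247° = -29.73, north 32.3 cos 247° = -12.62
Leg 2 (131°, 38.5 km): east 38.5 sin 131° = 29.06, north 38.5 cos 131° = -25.26
Current position: (-0.68, -37.88). Target: (2.2, -21.5). Remaining: Δeast = 2.88, Δnorth = 16.38.
Bearing = atan2(2.88, 16.38) mod 360° = 9.96°; distance = √((2.88)² + (16.38)²) = 16.629 km.

010°, 16.6 km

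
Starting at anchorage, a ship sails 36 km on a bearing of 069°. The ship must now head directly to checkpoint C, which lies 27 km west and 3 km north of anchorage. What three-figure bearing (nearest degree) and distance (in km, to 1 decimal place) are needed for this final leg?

Leg 1 (069°, 36 km): east 36 sin 69° = 33.61, north 36 cos 69° = 12.90
Current position: (33.61, 12.90). Target: (-27, 3). Remaining: Δeast = -60.61, Δnorth = -9.90.
Bearing = atan2(-60.61, -9.90) mod 360° = 260.72°; distance = √((-60.61)² + (-9.90)²) = 61.412 km.

261°, 61.4 km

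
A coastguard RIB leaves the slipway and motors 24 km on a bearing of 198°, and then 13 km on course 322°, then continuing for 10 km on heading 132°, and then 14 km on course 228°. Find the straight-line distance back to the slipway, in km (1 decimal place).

34.0 km

Leg 1 (198°, 24 km): east 24 sin 198° = -7.42, north 24 cos 198° = -22.83
Leg 2 (322°, 13 km): east 13 sin 322° = -8.00, north 13 cos 322° = 10.24
Leg 3 (132°, 10 km): east 10 sin 132° = 7.43, north 10 cos 132° = -6.69
Leg 4 (228°, 14 km): east 14 sin 228° = -10.40, north 14 cos 228° = -9.37
Net: -18.39 east, -28.64 north. Distance = √((-18.39)² + (-28.64)²) = 34.038 km.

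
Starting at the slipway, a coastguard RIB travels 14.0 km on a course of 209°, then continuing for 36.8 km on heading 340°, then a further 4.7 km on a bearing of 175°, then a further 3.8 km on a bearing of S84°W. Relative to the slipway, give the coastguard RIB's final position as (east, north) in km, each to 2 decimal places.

(-22.74, 17.26)

Leg 1 (209°, 14.0 km): east 14.0 sin 209° = -6.79, north 14.0 cos 209° = -12.24
Leg 2 (340°, 36.8 km): east 36.8 sin 340° = -12.59, north 36.8 cos 340° = 34.58
Leg 3 (175°, 4.7 km): east 4.7 sin 175° = 0.41, north 4.7 cos 175° = -4.68
Leg 4 (S84°W, 3.8 km): east 3.8 sin 264° = -3.78, north 3.8 cos 264° = -0.40
Summing: -22.74 km east, 17.26 km north → (-22.74, 17.26).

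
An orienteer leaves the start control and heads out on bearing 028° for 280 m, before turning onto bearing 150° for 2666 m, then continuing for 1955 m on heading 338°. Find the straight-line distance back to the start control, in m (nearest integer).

Leg 1 (028°, 280 m): east 280 sin 28° = 131.45, north 280 cos 28° = 247.23
Leg 2 (150°, 2666 m): east 2666 sin 150° = 1333.00, north 2666 cos 150° = -2308.82
Leg 3 (338°, 1955 m): east 1955 sin 338° = -732.36, north 1955 cos 338° = 1812.64
Net: 732.10 east, -248.95 north. Distance = √((732.10)² + (-248.95)²) = 773.268 m.

773 m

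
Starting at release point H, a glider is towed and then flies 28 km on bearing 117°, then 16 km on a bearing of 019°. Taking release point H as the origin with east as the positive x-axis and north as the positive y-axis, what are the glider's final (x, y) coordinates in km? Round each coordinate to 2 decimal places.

(30.16, 2.42)

Leg 1 (117°, 28 km): east 28 sin 117° = 24.95, north 28 cos 117° = -12.71
Leg 2 (019°, 16 km): east 16 sin 19° = 5.21, north 16 cos 19° = 15.13
Summing: 30.16 km east, 2.42 km north → (30.16, 2.42).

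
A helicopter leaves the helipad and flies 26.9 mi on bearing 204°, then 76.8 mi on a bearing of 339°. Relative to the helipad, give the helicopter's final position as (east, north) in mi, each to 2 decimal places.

(-38.46, 47.12)

Leg 1 (204°, 26.9 mi): east 26.9 sin 204° = -10.94, north 26.9 cos 204° = -24.57
Leg 2 (339°, 76.8 mi): east 76.8 sin 339° = -27.52, north 76.8 cos 339° = 71.70
Summing: -38.46 mi east, 47.12 mi north → (-38.46, 47.12).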